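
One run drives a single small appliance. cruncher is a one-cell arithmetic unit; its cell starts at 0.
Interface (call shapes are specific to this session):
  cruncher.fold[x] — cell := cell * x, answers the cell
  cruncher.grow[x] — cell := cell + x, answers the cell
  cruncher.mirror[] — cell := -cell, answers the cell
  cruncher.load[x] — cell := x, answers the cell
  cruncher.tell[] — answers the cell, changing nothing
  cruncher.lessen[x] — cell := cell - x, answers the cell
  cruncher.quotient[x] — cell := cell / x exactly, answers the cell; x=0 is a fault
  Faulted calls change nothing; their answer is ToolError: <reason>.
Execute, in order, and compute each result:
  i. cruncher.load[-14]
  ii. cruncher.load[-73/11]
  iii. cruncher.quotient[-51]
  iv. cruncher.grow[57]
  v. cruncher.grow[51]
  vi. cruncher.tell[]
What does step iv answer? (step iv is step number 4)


Answer: 32050/561

Derivation:
I call load on -14: -14.
Invoking load on -73/11, giving -73/11.
I run quotient on -51, which returns 73/561.
Next I call grow on 57, — result: 32050/561.
Using grow on 51, → 60661/561.
Calling tell, giving 60661/561.


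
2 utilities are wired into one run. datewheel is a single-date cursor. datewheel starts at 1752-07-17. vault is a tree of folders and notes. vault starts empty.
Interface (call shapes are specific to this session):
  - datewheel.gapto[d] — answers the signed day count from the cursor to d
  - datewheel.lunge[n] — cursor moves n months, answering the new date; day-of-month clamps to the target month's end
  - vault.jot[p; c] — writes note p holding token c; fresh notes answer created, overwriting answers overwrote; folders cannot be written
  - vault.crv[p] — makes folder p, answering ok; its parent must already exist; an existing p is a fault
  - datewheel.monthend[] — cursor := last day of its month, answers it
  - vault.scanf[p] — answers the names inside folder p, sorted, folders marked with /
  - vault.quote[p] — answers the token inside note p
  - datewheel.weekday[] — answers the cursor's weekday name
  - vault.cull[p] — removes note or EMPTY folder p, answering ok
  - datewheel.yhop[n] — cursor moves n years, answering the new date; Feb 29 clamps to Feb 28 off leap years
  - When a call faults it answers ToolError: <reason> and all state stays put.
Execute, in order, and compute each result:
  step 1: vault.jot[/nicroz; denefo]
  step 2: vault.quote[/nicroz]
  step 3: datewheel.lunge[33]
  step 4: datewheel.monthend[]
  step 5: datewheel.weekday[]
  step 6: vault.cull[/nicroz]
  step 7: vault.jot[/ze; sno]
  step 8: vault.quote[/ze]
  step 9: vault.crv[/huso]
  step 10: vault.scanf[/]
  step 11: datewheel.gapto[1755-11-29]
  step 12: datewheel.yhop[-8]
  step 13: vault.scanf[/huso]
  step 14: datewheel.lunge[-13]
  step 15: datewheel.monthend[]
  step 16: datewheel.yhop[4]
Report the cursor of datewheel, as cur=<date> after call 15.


Answer: cur=1746-03-31

Derivation:
% 1. jot(p: /nicroz, c: denefo) -> created
% 2. quote(p: /nicroz) -> denefo
% 3. lunge(n: 33) -> 1755-04-17
% 4. monthend() -> 1755-04-30
% 5. weekday() -> Wednesday
% 6. cull(p: /nicroz) -> ok
% 7. jot(p: /ze, c: sno) -> created
% 8. quote(p: /ze) -> sno
% 9. crv(p: /huso) -> ok
% 10. scanf(p: /) -> [huso/, ze]
% 11. gapto(d: 1755-11-29) -> 213
% 12. yhop(n: -8) -> 1747-04-30
% 13. scanf(p: /huso) -> []
% 14. lunge(n: -13) -> 1746-03-30
% 15. monthend() -> 1746-03-31
% 16. yhop(n: 4) -> 1750-03-31


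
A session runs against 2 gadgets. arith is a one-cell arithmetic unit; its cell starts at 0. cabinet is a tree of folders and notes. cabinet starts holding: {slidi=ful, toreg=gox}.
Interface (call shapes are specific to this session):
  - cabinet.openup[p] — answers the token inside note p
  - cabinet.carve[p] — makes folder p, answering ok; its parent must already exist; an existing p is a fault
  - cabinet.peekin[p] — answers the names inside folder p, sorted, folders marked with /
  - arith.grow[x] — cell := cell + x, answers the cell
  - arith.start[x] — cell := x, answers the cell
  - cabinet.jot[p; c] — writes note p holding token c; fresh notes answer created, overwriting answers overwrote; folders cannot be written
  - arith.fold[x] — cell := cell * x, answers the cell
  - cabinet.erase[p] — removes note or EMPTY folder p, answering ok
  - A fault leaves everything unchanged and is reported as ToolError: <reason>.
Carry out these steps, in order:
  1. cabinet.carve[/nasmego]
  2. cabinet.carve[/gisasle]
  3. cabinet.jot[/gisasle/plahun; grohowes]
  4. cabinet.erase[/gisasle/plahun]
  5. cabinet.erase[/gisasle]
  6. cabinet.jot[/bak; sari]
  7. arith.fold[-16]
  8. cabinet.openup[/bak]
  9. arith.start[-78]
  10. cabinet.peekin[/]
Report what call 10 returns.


Answer: [bak, nasmego/, slidi, toreg]

Derivation:
[in] carve p=/nasmego
:: ok
[in] carve p=/gisasle
:: ok
[in] jot p=/gisasle/plahun c=grohowes
:: created
[in] erase p=/gisasle/plahun
:: ok
[in] erase p=/gisasle
:: ok
[in] jot p=/bak c=sari
:: created
[in] fold x=-16
:: 0
[in] openup p=/bak
:: sari
[in] start x=-78
:: -78
[in] peekin p=/
:: [bak, nasmego/, slidi, toreg]


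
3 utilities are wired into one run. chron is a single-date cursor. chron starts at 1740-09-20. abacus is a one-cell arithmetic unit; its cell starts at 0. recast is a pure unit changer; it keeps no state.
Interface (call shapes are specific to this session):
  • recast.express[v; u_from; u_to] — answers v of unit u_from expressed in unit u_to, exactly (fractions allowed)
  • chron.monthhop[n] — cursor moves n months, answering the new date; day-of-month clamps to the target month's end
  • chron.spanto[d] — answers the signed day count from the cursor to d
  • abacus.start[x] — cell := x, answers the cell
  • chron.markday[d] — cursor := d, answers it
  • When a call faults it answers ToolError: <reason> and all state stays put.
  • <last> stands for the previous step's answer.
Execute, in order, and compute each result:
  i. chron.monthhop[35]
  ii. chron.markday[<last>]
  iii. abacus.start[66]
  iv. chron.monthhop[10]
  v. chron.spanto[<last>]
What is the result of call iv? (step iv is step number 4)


Answer: 1744-06-20

Derivation:
% chron.monthhop n='35'
= 1743-08-20
% chron.markday d='<last>'
= 1743-08-20
% abacus.start x='66'
= 66
% chron.monthhop n='10'
= 1744-06-20
% chron.spanto d='<last>'
= 0


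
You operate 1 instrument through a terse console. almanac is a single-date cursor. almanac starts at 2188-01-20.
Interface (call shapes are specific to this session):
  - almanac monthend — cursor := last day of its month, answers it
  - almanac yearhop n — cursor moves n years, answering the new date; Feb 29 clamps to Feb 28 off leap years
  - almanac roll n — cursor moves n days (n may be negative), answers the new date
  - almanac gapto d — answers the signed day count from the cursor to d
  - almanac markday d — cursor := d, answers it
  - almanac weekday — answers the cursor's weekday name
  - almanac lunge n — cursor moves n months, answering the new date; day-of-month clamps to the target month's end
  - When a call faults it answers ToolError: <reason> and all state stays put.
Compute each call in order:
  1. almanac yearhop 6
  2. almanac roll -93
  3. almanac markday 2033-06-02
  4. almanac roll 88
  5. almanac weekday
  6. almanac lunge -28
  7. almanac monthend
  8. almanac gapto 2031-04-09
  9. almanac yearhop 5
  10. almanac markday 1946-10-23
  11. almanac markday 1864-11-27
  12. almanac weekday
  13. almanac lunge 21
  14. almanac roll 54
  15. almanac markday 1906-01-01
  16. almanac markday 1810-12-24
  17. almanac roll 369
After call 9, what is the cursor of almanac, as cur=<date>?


Answer: cur=2036-04-30

Derivation:
% almanac yearhop(6) -> 2194-01-20
% almanac roll(-93) -> 2193-10-19
% almanac markday(2033-06-02) -> 2033-06-02
% almanac roll(88) -> 2033-08-29
% almanac weekday() -> Monday
% almanac lunge(-28) -> 2031-04-29
% almanac monthend() -> 2031-04-30
% almanac gapto(2031-04-09) -> -21
% almanac yearhop(5) -> 2036-04-30
% almanac markday(1946-10-23) -> 1946-10-23
% almanac markday(1864-11-27) -> 1864-11-27
% almanac weekday() -> Sunday
% almanac lunge(21) -> 1866-08-27
% almanac roll(54) -> 1866-10-20
% almanac markday(1906-01-01) -> 1906-01-01
% almanac markday(1810-12-24) -> 1810-12-24
% almanac roll(369) -> 1811-12-28


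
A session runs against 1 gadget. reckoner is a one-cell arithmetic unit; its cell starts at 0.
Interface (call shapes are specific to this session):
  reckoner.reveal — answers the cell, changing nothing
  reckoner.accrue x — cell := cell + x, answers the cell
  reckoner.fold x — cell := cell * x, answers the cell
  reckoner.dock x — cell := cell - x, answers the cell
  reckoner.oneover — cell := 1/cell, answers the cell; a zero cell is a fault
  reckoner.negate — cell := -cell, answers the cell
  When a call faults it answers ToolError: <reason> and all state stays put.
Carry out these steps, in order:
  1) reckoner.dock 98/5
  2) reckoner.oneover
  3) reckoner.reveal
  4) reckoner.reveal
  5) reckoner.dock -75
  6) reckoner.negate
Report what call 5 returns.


Answer: 7345/98

Derivation:
Using reckoner.dock with x='98/5', giving -98/5.
I invoke reckoner.oneover(), yielding -5/98.
I try reckoner.reveal(): -5/98.
I run reckoner.reveal, yielding -5/98.
I run reckoner.dock with x='-75', and see 7345/98.
I run reckoner.negate(), → -7345/98.


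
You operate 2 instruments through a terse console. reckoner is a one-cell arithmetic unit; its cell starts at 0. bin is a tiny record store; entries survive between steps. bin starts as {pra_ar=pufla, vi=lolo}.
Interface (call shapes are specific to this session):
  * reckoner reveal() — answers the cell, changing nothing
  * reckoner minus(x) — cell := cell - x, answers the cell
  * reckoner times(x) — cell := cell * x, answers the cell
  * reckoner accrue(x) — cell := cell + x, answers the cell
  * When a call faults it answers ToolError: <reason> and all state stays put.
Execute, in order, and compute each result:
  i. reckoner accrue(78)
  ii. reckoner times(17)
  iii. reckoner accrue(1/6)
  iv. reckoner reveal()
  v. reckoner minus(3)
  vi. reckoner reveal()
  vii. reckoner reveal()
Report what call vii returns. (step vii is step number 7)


Do: reckoner accrue[x=78]
See: 78
Do: reckoner times[x=17]
See: 1326
Do: reckoner accrue[x=1/6]
See: 7957/6
Do: reckoner reveal[]
See: 7957/6
Do: reckoner minus[x=3]
See: 7939/6
Do: reckoner reveal[]
See: 7939/6
Do: reckoner reveal[]
See: 7939/6

Answer: 7939/6


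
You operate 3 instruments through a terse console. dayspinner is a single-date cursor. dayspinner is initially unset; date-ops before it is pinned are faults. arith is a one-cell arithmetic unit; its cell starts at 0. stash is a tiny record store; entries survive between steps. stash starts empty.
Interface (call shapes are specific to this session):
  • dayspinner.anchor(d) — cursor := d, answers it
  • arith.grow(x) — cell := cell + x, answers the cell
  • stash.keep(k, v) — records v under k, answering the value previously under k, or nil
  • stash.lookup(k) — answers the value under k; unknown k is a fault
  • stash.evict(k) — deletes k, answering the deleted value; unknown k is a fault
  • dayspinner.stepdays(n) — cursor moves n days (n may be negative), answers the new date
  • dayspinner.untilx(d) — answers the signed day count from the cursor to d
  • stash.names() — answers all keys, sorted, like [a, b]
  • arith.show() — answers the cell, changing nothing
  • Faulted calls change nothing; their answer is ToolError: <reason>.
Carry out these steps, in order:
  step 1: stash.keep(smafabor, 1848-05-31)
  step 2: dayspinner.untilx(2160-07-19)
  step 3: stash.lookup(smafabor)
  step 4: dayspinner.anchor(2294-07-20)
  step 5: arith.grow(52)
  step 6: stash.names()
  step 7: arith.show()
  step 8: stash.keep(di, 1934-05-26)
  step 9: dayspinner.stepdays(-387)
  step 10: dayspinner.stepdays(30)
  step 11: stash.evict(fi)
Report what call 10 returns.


% keep k='smafabor' v='1848-05-31'
:: nil
% untilx d='2160-07-19'
:: ToolError: no date set
% lookup k='smafabor'
:: 1848-05-31
% anchor d='2294-07-20'
:: 2294-07-20
% grow x='52'
:: 52
% names
:: [smafabor]
% show
:: 52
% keep k='di' v='1934-05-26'
:: nil
% stepdays n='-387'
:: 2293-06-28
% stepdays n='30'
:: 2293-07-28
% evict k='fi'
:: ToolError: no such key fi

Answer: 2293-07-28


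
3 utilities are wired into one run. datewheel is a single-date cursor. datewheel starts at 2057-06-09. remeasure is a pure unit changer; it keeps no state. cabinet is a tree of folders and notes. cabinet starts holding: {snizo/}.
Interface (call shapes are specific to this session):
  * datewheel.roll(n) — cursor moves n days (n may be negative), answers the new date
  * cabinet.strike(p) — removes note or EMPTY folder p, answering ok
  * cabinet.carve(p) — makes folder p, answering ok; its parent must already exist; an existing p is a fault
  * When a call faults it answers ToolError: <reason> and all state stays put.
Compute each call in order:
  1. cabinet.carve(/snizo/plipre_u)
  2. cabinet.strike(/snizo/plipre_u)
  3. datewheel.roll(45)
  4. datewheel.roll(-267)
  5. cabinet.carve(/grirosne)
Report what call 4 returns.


Step: cabinet.carve[p='/snizo/plipre_u']
Result: ok
Step: cabinet.strike[p='/snizo/plipre_u']
Result: ok
Step: datewheel.roll[n='45']
Result: 2057-07-24
Step: datewheel.roll[n='-267']
Result: 2056-10-30
Step: cabinet.carve[p='/grirosne']
Result: ok

Answer: 2056-10-30


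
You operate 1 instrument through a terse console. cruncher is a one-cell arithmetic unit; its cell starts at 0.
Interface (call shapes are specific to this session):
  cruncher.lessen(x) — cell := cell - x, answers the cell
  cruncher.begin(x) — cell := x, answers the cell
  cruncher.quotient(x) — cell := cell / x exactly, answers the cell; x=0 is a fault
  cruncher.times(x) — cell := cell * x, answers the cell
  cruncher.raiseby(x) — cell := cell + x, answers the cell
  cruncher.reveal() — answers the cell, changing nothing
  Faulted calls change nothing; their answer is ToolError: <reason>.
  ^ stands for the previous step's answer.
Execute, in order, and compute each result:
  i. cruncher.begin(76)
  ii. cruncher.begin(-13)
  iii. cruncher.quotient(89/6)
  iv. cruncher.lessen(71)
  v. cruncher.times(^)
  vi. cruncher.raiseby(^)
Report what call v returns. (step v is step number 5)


→ cruncher.begin(x: 76)
← 76
→ cruncher.begin(x: -13)
← -13
→ cruncher.quotient(x: 89/6)
← -78/89
→ cruncher.lessen(x: 71)
← -6397/89
→ cruncher.times(x: ^)
← 40921609/7921
→ cruncher.raiseby(x: ^)
← 81843218/7921

Answer: 40921609/7921


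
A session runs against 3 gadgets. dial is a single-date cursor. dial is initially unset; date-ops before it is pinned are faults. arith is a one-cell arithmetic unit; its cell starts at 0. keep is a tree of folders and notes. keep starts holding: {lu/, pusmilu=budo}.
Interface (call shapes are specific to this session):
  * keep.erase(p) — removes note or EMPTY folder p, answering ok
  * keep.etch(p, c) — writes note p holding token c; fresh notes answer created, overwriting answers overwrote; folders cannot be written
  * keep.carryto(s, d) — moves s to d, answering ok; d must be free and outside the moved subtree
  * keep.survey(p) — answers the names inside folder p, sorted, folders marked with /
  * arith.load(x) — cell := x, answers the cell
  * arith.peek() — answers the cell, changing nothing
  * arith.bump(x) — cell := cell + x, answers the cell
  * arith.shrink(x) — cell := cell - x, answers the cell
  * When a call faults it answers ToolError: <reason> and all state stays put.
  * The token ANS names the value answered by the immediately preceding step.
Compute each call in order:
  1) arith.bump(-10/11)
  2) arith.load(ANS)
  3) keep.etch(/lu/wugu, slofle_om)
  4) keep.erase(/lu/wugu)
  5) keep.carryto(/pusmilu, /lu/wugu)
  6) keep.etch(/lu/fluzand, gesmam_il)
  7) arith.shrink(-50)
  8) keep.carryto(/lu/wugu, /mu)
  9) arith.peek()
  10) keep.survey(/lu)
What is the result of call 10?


I call arith.bump passing -10/11, and see -10/11.
I run arith.load passing ANS: -10/11.
Then keep.etch passing /lu/wugu, slofle_om, — result: created.
I invoke keep.erase passing /lu/wugu: ok.
Now I run keep.carryto passing /pusmilu, /lu/wugu, and get ok.
Invoking keep.etch passing /lu/fluzand, gesmam_il, and get created.
Invoking arith.shrink passing -50, giving 540/11.
Calling keep.carryto passing /lu/wugu, /mu, and observe ok.
I run arith.peek, which returns 540/11.
I run keep.survey passing /lu, which returns [fluzand].

Answer: [fluzand]


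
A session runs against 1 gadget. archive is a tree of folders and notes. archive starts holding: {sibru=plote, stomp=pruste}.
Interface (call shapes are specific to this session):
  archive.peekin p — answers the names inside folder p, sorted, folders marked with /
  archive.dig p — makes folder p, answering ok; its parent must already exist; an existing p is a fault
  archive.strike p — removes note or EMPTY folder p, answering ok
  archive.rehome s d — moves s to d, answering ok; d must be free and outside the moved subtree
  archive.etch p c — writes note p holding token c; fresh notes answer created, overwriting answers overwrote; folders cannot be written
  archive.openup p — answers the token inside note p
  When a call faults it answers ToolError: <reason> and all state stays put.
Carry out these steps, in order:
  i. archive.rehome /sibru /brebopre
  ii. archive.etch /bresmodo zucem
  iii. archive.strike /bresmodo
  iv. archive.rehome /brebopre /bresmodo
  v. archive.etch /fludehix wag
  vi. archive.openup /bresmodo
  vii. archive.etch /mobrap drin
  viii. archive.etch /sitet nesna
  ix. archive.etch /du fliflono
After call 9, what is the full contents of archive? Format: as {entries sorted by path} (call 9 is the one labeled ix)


Answer: {bresmodo=plote, du=fliflono, fludehix=wag, mobrap=drin, sitet=nesna, stomp=pruste}

Derivation:
·→ rehome(s→/sibru, d→/brebopre)
·← ok
·→ etch(p→/bresmodo, c→zucem)
·← created
·→ strike(p→/bresmodo)
·← ok
·→ rehome(s→/brebopre, d→/bresmodo)
·← ok
·→ etch(p→/fludehix, c→wag)
·← created
·→ openup(p→/bresmodo)
·← plote
·→ etch(p→/mobrap, c→drin)
·← created
·→ etch(p→/sitet, c→nesna)
·← created
·→ etch(p→/du, c→fliflono)
·← created


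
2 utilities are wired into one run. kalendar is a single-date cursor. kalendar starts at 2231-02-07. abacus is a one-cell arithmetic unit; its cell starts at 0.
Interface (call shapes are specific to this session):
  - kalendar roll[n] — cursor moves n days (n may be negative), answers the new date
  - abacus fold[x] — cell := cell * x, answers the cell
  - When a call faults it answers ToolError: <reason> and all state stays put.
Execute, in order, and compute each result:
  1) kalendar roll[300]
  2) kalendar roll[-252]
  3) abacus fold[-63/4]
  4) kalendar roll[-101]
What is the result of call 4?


Answer: 2230-12-16

Derivation:
// kalendar roll(n: 300) : 2231-12-04
// kalendar roll(n: -252) : 2231-03-27
// abacus fold(x: -63/4) : 0
// kalendar roll(n: -101) : 2230-12-16


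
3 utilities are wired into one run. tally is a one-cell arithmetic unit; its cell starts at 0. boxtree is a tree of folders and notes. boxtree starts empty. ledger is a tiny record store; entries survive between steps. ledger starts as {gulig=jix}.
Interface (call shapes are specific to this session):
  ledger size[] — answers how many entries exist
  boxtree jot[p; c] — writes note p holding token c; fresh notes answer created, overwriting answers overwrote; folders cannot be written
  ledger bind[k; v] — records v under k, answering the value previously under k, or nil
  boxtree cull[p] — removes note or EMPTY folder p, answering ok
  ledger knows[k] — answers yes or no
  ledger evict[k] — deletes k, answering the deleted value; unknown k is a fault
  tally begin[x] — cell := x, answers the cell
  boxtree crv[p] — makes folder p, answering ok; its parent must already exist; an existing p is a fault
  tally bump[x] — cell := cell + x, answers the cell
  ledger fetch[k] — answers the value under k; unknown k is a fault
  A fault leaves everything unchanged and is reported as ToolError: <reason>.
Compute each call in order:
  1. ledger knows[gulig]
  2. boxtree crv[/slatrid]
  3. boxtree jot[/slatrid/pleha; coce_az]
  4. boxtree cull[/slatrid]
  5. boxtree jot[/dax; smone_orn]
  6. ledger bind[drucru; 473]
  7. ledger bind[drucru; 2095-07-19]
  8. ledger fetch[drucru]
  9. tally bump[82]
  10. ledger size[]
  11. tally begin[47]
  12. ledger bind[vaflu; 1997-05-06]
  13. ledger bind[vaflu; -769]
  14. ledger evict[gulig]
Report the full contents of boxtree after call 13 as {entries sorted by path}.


CALL ledger knows[k: gulig]
RET  yes
CALL boxtree crv[p: /slatrid]
RET  ok
CALL boxtree jot[p: /slatrid/pleha; c: coce_az]
RET  created
CALL boxtree cull[p: /slatrid]
RET  ToolError: not empty
CALL boxtree jot[p: /dax; c: smone_orn]
RET  created
CALL ledger bind[k: drucru; v: 473]
RET  nil
CALL ledger bind[k: drucru; v: 2095-07-19]
RET  473
CALL ledger fetch[k: drucru]
RET  2095-07-19
CALL tally bump[x: 82]
RET  82
CALL ledger size[]
RET  2
CALL tally begin[x: 47]
RET  47
CALL ledger bind[k: vaflu; v: 1997-05-06]
RET  nil
CALL ledger bind[k: vaflu; v: -769]
RET  1997-05-06
CALL ledger evict[k: gulig]
RET  jix

Answer: {dax=smone_orn, slatrid/, slatrid/pleha=coce_az}


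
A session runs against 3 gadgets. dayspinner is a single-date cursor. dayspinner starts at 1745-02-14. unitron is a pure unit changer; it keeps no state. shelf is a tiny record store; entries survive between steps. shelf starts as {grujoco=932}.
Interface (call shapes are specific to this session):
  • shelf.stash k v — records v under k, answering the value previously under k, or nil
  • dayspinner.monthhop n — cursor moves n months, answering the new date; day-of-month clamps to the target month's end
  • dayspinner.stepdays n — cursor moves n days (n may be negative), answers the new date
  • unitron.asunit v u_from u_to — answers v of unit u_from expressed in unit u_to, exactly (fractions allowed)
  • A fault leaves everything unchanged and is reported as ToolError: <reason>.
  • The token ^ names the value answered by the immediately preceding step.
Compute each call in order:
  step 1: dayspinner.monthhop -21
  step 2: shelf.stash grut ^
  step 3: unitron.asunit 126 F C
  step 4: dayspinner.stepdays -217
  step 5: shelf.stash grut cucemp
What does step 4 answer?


I run monthhop with n→-21, and see 1743-05-14.
Invoking stash with k→grut, v→^, and see nil.
I invoke asunit with v→126, u_from→F, u_to→C, → 470/9.
I run stepdays with n→-217, and get 1742-10-09.
Next I call stash with k→grut, v→cucemp, → 1743-05-14.

Answer: 1742-10-09


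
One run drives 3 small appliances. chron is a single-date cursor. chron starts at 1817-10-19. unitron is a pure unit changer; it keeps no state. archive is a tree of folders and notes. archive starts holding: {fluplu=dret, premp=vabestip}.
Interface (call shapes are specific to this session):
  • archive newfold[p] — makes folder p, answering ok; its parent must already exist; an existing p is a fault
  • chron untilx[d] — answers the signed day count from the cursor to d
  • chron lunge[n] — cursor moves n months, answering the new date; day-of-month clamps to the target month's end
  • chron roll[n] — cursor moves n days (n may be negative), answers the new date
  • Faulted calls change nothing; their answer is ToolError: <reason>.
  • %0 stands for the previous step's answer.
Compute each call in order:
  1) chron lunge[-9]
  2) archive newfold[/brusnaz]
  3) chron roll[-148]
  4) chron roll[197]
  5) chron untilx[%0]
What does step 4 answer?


Answer: 1817-03-09

Derivation:
I use chron lunge using n: -9, → 1817-01-19.
I use archive newfold using p: /brusnaz, giving ok.
Now I run chron roll using n: -148, and observe 1816-08-24.
Invoking chron roll using n: 197, which returns 1817-03-09.
Using chron untilx using d: %0, — result: 0.


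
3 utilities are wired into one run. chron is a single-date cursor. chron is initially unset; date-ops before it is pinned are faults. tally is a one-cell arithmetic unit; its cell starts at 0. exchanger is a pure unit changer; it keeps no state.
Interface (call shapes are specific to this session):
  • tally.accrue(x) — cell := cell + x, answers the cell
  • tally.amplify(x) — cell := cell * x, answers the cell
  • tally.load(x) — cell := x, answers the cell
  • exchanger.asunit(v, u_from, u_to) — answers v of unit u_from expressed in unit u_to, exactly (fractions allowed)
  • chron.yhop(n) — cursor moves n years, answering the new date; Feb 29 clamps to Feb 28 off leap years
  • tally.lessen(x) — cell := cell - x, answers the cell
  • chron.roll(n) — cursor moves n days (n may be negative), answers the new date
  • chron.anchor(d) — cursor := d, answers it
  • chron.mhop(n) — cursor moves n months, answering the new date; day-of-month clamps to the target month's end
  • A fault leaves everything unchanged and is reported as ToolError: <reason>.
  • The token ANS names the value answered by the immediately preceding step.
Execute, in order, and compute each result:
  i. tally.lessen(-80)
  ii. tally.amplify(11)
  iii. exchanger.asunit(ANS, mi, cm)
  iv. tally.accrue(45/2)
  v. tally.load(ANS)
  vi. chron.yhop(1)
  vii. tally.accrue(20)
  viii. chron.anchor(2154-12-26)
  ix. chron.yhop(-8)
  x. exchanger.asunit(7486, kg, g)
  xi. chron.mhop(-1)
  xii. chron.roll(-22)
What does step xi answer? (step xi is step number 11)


Answer: 2146-11-26

Derivation:
[in] tally.lessen x='-80'
  80
[in] tally.amplify x='11'
  880
[in] exchanger.asunit v='ANS' u_from='mi' u_to='cm'
  141622272
[in] tally.accrue x='45/2'
  1805/2
[in] tally.load x='ANS'
  1805/2
[in] chron.yhop n='1'
  ToolError: no date set
[in] tally.accrue x='20'
  1845/2
[in] chron.anchor d='2154-12-26'
  2154-12-26
[in] chron.yhop n='-8'
  2146-12-26
[in] exchanger.asunit v='7486' u_from='kg' u_to='g'
  7486000
[in] chron.mhop n='-1'
  2146-11-26
[in] chron.roll n='-22'
  2146-11-04


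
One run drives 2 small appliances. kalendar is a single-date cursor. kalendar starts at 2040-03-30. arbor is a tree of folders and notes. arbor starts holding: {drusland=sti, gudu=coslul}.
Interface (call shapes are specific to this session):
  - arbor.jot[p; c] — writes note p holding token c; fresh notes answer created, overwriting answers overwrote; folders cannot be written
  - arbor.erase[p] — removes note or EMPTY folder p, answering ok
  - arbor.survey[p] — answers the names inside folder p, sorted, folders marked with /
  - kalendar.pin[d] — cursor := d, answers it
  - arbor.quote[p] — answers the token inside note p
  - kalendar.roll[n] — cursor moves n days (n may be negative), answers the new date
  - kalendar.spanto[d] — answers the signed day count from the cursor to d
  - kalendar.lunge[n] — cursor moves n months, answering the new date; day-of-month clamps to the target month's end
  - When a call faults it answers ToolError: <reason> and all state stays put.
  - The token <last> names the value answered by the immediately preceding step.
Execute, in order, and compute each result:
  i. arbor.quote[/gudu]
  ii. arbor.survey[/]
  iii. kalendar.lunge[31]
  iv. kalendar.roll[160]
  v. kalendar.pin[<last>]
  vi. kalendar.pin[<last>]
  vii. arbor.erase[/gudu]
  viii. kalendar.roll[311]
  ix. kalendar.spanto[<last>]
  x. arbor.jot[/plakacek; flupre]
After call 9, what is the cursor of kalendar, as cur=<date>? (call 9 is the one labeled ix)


// arbor.quote(p='/gudu') == coslul
// arbor.survey(p='/') == [drusland, gudu]
// kalendar.lunge(n='31') == 2042-10-30
// kalendar.roll(n='160') == 2043-04-08
// kalendar.pin(d='<last>') == 2043-04-08
// kalendar.pin(d='<last>') == 2043-04-08
// arbor.erase(p='/gudu') == ok
// kalendar.roll(n='311') == 2044-02-13
// kalendar.spanto(d='<last>') == 0
// arbor.jot(p='/plakacek', c='flupre') == created

Answer: cur=2044-02-13


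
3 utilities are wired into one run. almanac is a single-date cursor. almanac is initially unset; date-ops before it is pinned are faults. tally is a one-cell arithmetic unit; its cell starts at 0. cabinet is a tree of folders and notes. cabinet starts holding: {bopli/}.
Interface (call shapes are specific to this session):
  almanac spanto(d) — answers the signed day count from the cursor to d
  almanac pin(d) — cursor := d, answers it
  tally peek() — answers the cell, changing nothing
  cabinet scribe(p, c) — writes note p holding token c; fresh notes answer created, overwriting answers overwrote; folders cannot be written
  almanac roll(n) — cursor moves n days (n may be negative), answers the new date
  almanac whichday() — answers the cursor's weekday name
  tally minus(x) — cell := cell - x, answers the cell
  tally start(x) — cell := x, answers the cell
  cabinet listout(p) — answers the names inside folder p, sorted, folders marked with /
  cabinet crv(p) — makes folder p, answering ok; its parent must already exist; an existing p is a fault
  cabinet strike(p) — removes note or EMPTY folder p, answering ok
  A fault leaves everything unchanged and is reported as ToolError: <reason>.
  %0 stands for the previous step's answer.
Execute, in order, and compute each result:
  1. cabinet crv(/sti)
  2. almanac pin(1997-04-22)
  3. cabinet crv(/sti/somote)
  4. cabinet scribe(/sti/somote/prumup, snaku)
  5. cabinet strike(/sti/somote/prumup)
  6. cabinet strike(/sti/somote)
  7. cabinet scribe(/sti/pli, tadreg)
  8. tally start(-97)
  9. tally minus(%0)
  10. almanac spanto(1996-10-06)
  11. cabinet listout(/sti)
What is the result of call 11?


Answer: [pli]

Derivation:
$ cabinet crv p→/sti
= ok
$ almanac pin d→1997-04-22
= 1997-04-22
$ cabinet crv p→/sti/somote
= ok
$ cabinet scribe p→/sti/somote/prumup c→snaku
= created
$ cabinet strike p→/sti/somote/prumup
= ok
$ cabinet strike p→/sti/somote
= ok
$ cabinet scribe p→/sti/pli c→tadreg
= created
$ tally start x→-97
= -97
$ tally minus x→%0
= 0
$ almanac spanto d→1996-10-06
= -198
$ cabinet listout p→/sti
= [pli]


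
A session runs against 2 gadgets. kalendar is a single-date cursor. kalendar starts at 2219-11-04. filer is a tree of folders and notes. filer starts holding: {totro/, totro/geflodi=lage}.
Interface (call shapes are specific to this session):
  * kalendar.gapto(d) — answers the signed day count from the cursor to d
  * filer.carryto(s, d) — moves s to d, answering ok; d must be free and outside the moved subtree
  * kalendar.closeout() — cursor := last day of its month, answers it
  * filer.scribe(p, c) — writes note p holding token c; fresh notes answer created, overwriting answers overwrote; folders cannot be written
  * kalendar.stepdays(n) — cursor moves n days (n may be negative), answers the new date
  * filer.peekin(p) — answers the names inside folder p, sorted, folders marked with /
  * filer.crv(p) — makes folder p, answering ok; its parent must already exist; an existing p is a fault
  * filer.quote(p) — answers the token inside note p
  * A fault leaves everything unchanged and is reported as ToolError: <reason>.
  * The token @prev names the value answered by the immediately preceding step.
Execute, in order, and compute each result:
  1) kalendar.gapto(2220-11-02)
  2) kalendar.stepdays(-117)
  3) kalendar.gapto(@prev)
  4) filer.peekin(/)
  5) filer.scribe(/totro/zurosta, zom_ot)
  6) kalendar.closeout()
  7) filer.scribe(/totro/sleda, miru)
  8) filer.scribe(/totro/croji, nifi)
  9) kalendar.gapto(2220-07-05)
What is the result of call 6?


CALL gapto[d→2220-11-02]
RET  364
CALL stepdays[n→-117]
RET  2219-07-10
CALL gapto[d→@prev]
RET  0
CALL peekin[p→/]
RET  [totro/]
CALL scribe[p→/totro/zurosta; c→zom_ot]
RET  created
CALL closeout[]
RET  2219-07-31
CALL scribe[p→/totro/sleda; c→miru]
RET  created
CALL scribe[p→/totro/croji; c→nifi]
RET  created
CALL gapto[d→2220-07-05]
RET  340

Answer: 2219-07-31


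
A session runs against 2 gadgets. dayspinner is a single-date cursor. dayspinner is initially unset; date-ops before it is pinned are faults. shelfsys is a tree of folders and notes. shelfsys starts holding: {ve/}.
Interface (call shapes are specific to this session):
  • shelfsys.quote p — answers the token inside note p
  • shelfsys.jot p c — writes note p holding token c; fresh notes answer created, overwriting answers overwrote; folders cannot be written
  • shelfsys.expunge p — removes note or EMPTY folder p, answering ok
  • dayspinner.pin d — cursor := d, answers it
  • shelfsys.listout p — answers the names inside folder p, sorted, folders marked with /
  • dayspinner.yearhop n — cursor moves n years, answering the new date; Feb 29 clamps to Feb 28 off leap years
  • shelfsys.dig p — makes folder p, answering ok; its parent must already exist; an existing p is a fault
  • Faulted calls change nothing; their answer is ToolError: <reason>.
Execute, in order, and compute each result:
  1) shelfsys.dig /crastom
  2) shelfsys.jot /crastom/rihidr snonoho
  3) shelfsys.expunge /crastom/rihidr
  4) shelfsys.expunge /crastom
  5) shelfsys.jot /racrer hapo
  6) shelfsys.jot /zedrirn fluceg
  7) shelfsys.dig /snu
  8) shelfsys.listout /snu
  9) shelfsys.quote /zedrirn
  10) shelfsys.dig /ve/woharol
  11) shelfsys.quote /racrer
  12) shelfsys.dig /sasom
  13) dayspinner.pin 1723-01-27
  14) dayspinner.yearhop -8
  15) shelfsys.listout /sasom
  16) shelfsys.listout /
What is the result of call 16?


-> shelfsys.dig(p: /crastom)
<- ok
-> shelfsys.jot(p: /crastom/rihidr, c: snonoho)
<- created
-> shelfsys.expunge(p: /crastom/rihidr)
<- ok
-> shelfsys.expunge(p: /crastom)
<- ok
-> shelfsys.jot(p: /racrer, c: hapo)
<- created
-> shelfsys.jot(p: /zedrirn, c: fluceg)
<- created
-> shelfsys.dig(p: /snu)
<- ok
-> shelfsys.listout(p: /snu)
<- []
-> shelfsys.quote(p: /zedrirn)
<- fluceg
-> shelfsys.dig(p: /ve/woharol)
<- ok
-> shelfsys.quote(p: /racrer)
<- hapo
-> shelfsys.dig(p: /sasom)
<- ok
-> dayspinner.pin(d: 1723-01-27)
<- 1723-01-27
-> dayspinner.yearhop(n: -8)
<- 1715-01-27
-> shelfsys.listout(p: /sasom)
<- []
-> shelfsys.listout(p: /)
<- [racrer, sasom/, snu/, ve/, zedrirn]

Answer: [racrer, sasom/, snu/, ve/, zedrirn]


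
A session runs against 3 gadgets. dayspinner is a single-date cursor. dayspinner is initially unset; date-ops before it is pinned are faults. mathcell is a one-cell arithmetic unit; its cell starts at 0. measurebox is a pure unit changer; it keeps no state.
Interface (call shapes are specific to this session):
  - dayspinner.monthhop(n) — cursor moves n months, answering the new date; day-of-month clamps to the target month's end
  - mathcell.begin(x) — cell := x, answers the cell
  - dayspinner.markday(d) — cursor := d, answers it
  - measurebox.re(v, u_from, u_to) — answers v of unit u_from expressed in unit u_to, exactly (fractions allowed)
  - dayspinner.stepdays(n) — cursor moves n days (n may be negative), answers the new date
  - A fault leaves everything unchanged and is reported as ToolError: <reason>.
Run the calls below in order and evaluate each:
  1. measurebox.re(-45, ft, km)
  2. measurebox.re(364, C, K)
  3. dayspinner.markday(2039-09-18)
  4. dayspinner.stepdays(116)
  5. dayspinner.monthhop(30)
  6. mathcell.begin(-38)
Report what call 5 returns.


Answer: 2042-07-12

Derivation:
==> measurebox.re(v→-45, u_from→ft, u_to→km)
<== -3429/250000
==> measurebox.re(v→364, u_from→C, u_to→K)
<== 12743/20
==> dayspinner.markday(d→2039-09-18)
<== 2039-09-18
==> dayspinner.stepdays(n→116)
<== 2040-01-12
==> dayspinner.monthhop(n→30)
<== 2042-07-12
==> mathcell.begin(x→-38)
<== -38


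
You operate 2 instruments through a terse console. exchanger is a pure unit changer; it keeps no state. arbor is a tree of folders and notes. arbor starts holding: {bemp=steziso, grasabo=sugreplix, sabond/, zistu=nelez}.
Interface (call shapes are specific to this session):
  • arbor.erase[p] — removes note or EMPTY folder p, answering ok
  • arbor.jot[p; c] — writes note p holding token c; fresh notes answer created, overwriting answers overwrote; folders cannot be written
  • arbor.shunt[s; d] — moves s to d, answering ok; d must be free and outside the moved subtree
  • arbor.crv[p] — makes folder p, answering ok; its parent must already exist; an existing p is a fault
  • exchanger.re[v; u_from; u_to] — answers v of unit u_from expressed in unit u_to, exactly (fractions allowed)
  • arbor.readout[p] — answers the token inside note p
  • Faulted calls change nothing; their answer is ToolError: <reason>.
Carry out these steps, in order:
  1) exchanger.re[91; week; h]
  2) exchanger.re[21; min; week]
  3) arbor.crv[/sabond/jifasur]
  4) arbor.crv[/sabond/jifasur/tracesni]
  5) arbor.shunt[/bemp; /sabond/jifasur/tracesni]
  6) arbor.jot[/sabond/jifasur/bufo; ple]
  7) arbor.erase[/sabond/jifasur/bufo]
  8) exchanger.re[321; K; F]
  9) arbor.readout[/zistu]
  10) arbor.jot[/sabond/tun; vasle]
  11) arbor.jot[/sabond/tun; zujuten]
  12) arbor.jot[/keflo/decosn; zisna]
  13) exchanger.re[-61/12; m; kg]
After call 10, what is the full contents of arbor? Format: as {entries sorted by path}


Answer: {bemp=steziso, grasabo=sugreplix, sabond/, sabond/jifasur/, sabond/jifasur/tracesni/, sabond/tun=vasle, zistu=nelez}

Derivation:
Do: exchanger.re[v='91'; u_from='week'; u_to='h']
See: 15288
Do: exchanger.re[v='21'; u_from='min'; u_to='week']
See: 1/480
Do: arbor.crv[p='/sabond/jifasur']
See: ok
Do: arbor.crv[p='/sabond/jifasur/tracesni']
See: ok
Do: arbor.shunt[s='/bemp'; d='/sabond/jifasur/tracesni']
See: ToolError: exists
Do: arbor.jot[p='/sabond/jifasur/bufo'; c='ple']
See: created
Do: arbor.erase[p='/sabond/jifasur/bufo']
See: ok
Do: exchanger.re[v='321'; u_from='K'; u_to='F']
See: 11813/100
Do: arbor.readout[p='/zistu']
See: nelez
Do: arbor.jot[p='/sabond/tun'; c='vasle']
See: created
Do: arbor.jot[p='/sabond/tun'; c='zujuten']
See: overwrote
Do: arbor.jot[p='/keflo/decosn'; c='zisna']
See: ToolError: no parent
Do: exchanger.re[v='-61/12'; u_from='m'; u_to='kg']
See: ToolError: incompatible units


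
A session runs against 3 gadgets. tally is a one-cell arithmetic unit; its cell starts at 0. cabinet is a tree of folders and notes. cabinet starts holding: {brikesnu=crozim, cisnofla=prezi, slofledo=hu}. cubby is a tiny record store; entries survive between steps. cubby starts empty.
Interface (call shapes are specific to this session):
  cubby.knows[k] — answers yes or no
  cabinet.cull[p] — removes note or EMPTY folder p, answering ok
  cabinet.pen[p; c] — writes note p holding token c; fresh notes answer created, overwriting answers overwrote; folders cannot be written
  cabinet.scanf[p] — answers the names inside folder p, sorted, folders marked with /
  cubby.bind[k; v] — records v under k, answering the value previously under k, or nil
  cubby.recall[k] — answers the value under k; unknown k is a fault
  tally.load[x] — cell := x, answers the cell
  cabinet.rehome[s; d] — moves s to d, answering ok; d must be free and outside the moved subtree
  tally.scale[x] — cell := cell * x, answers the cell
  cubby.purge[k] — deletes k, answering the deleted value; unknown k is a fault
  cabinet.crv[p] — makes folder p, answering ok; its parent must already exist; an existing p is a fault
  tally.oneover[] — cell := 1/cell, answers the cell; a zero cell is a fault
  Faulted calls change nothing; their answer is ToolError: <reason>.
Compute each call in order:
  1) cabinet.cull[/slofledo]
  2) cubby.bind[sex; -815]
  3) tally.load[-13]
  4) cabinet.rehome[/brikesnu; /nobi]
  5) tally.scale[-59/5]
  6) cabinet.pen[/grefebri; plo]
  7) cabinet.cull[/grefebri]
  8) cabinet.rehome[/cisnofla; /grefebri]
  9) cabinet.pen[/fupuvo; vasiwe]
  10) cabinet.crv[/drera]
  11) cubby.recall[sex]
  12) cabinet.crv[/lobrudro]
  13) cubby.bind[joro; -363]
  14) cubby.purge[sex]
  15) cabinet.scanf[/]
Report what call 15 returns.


Answer: [drera/, fupuvo, grefebri, lobrudro/, nobi]

Derivation:
Step: cabinet.cull[p=/slofledo]
Result: ok
Step: cubby.bind[k=sex; v=-815]
Result: nil
Step: tally.load[x=-13]
Result: -13
Step: cabinet.rehome[s=/brikesnu; d=/nobi]
Result: ok
Step: tally.scale[x=-59/5]
Result: 767/5
Step: cabinet.pen[p=/grefebri; c=plo]
Result: created
Step: cabinet.cull[p=/grefebri]
Result: ok
Step: cabinet.rehome[s=/cisnofla; d=/grefebri]
Result: ok
Step: cabinet.pen[p=/fupuvo; c=vasiwe]
Result: created
Step: cabinet.crv[p=/drera]
Result: ok
Step: cubby.recall[k=sex]
Result: -815
Step: cabinet.crv[p=/lobrudro]
Result: ok
Step: cubby.bind[k=joro; v=-363]
Result: nil
Step: cubby.purge[k=sex]
Result: -815
Step: cabinet.scanf[p=/]
Result: [drera/, fupuvo, grefebri, lobrudro/, nobi]
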